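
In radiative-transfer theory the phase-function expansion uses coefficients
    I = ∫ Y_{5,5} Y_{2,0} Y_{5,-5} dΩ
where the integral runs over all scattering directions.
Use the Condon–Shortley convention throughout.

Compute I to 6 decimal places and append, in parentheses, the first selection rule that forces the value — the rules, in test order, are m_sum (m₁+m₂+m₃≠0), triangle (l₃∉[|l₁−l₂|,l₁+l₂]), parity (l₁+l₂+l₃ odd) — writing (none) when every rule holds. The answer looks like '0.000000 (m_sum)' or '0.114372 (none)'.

0.242609 (none)

Checks pass: Σm=0; 12 even; l₃=5∈[3,7].
(2·5+1)(2·2+1)(2·5+1) = 605
Δ: 2! 8! 2! / 13! → 1/38610
sum: t=0:+1/2880 t=1:−1/576 t=2:+1/2880 = -1/960
3j²(5 2 5; 0 0 0) = Δ·Π!·Σ² = 10/429  (sign +1)
sum: t=0:+1/161280 = 1/161280
3j²(5 2 5; 5 0 -5) = Δ·Π!·Σ² = 15/286  (sign +1)
combine: 4πI² = 605·10/429·15/286 = 125/169
take √, sign +1: I = 0.24260890
No selection rule forces the value: the integral is nonzero (none).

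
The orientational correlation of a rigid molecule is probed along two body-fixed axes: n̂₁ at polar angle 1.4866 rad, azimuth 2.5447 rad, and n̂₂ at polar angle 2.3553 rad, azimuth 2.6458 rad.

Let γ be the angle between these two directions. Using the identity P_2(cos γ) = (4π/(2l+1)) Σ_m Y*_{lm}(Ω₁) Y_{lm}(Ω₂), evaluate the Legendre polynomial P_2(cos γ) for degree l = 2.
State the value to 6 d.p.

0.118667

Term-by-term m-sum for l=2 (normalisation 4π/5 = 2.513274):
  m=-2: (0.14120 - 0.35661j) × (0.10591 + 0.16192j) = 0.07270 - 0.01490j  (running Σ = 0.07270 - 0.01490j)
  m=-1: (-0.05354 + 0.03639j) × (0.33976 + 0.18376j) = -0.02488 + 0.00252j  (running Σ = 0.04782 - 0.01238j)
  m=0: (-0.30870 + 0.00000j) × (0.15685 + 0.00000j) = -0.04842 + 0.00000j  (running Σ = -0.00060 - 0.01238j)
  m=1: (0.05354 + 0.03639j) × (-0.33976 + 0.18376j) = -0.02488 - 0.00252j  (running Σ = -0.02548 - 0.01490j)
  m=2: (0.14120 + 0.35661j) × (0.10591 - 0.16192j) = 0.07270 + 0.01490j  (running Σ = 0.04722 + 0.00000j)
Σ over m = 0.04722 + 0.00000j; ×(4π/5) → 0.11867 + 0.00000j. Real part: 0.118667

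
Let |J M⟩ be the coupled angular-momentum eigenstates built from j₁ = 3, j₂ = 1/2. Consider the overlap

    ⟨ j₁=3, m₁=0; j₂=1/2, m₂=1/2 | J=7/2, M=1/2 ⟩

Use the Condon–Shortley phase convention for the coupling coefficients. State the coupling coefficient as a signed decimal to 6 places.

+0.755929  (= +√(4/7))

triangle: 0!*6!*1!/8! = 720/40320
(j±m)!: 3!*3!*1!*0!*4!*3! = 5184
prefactor² = (2J+1)*Δ*N² = 5184/7
  k=0: +1/(0!*0!*3!*1!*3!*0!) = 1/36
Σ = 1/36  ⇒  CG² = 5184/7*(1/36)² = 4/7
CG = +√(4/7) = +0.755929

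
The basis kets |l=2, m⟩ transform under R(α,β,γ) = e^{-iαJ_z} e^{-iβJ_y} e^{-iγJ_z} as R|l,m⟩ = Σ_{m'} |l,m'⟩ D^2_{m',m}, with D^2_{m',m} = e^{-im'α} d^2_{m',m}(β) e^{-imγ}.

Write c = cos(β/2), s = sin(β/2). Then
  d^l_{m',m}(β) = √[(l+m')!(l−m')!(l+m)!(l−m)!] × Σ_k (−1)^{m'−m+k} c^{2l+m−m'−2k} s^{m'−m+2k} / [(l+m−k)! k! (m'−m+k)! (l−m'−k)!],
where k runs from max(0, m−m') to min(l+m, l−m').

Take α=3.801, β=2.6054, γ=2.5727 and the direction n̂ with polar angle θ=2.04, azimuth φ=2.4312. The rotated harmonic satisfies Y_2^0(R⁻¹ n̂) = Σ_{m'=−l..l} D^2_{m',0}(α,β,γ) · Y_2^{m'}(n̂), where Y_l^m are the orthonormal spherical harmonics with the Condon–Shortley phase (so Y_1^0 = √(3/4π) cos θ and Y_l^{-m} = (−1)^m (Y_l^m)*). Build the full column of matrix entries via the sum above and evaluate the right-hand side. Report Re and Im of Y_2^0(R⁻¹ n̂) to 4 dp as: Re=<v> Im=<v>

Re=-0.0977 Im=0.0000

Need the full column D^2_{m',0} for m'=−2..2 at α=3.8010, β=2.6054, γ=2.5727.
cos(β/2)=0.264896, sin(β/2)=0.964277
d^2_{-2,0}: single k=2 term ⇒ +0.159820;  D = +0.039847+0.154773i
d^2_{-1,0}: k∈[1..2] ⇒ +0.043904 -0.581777 = -0.537873;  D = +0.425111+0.329527i
d^2_{0,0}: k∈[0..2] ⇒ +0.004924 -0.260985 +0.864584 = +0.608523;  D = +0.608523+0.000000i
d^2_{1,0}: k∈[0..1] ⇒ -0.043904 +0.581777 = +0.537873;  D = -0.425111+0.329527i
d^2_{2,0}: single k=0 term ⇒ +0.159820;  D = +0.039847-0.154773i
Y_2^{m'}(θ=2.04,φ=2.4312) and Σ D·Y over m':
  (+0.0398+0.1548i)·(+0.0459+0.3038i)  (+0.4251+0.3295i)·(+0.2362+0.2032i)  (+0.6085+0.0000i)·(-0.1219+0.0000i)  (-0.4251+0.3295i)·(-0.2362+0.2032i)  (+0.0398-0.1548i)·(+0.0459-0.3038i)
Y_2^0(R⁻¹ n̂) = -0.097677-0.000000i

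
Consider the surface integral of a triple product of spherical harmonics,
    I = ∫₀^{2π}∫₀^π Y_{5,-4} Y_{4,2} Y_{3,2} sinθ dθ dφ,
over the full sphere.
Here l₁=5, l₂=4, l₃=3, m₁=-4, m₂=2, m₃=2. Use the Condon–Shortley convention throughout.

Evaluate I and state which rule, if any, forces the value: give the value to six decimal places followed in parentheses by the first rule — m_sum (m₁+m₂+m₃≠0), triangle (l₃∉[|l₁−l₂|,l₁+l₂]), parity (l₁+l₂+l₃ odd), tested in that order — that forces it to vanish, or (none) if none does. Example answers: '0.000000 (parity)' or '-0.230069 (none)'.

0.143343 (none)

Checks pass: Σm=0; 12 even; l₃=3∈[1,9].
(2·5+1)(2·4+1)(2·3+1) = 693
Δ: 6! 4! 2! / 13! → 1/180180
sum: t=2:+1/576 t=3:−1/144 t=4:+1/576 = -1/288
3j²(5 4 3; 0 0 0) = Δ·Π!·Σ² = 20/1001  (sign +1)
sum: t=5:−1/2880 t=6:+1/8640 = -1/4320
3j²(5 4 3; -4 2 2) = Δ·Π!·Σ² = 8/429  (sign +1)
combine: 4πI² = 693·20/1001·8/429 = 480/1859
take √, sign +1: I = 0.14334284
No selection rule forces the value: the integral is nonzero (none).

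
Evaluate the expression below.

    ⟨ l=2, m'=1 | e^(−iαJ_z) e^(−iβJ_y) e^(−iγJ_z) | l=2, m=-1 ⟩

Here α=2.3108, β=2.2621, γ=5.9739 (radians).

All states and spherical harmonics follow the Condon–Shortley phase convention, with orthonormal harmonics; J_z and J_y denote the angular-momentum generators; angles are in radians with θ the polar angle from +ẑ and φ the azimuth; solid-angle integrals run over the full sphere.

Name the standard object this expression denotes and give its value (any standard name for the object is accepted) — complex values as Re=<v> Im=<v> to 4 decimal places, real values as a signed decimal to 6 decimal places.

Wigner D-matrix element, Re=0.1953 Im=0.1122

This is a Wigner D-matrix element — the rotation-matrix element ⟨l m'| R(α,β,γ) |l m⟩ in the angular-momentum basis.
Split into d^2_{1,-1}(β=2.2621) × two z-phases.
Half-angle: c=0.425710, s=0.904860. N=√(6·1·1·6)=6.000000
Admissible k: 0..1 (factorial args all ≥0)
  k=0: (−1)^2·6.0000/(2)·0.4257^2·0.9049^2 = +0.445155
  k=1: (−1)^3·6.0000/(6)·0.4257^0·0.9049^4 = -0.670386
d^2_{1,-1}(2.2621) = +0.445155 -0.670386 = -0.225231
Phases: e^{-i·(1)·2.3108}=-0.674291-0.738466i, e^{-i·(-1)·5.9739}=+0.952551-0.304378i ⇒ D=+0.195291+0.112207i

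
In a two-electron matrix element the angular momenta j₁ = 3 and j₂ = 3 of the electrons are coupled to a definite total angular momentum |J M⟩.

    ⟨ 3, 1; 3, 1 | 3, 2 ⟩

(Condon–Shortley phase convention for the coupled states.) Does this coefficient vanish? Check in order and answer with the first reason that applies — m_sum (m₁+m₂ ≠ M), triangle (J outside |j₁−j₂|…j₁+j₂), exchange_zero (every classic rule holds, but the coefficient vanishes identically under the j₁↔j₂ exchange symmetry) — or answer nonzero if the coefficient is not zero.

exchange_zero

m-sum: m₁+m₂ = 1+1 = 2, M = 2  ✓
triangle: |j₁−j₂| = 0 ≤ J = 3 ≤ j₁+j₂ = 6  ✓
exchange: j₁=j₂ and m₁=m₂, and (−1)^(j₁+j₂−J) = (−1)^3 = −1 forces ⟨j₁m₁;j₂m₂|JM⟩ = −⟨j₂m₂;j₁m₁|JM⟩ = −⟨j₁m₁;j₂m₂|JM⟩ ⇒ the coefficient vanishes identically
Racah sum check: Σ_k collapses to 0 ⇒ CG = 0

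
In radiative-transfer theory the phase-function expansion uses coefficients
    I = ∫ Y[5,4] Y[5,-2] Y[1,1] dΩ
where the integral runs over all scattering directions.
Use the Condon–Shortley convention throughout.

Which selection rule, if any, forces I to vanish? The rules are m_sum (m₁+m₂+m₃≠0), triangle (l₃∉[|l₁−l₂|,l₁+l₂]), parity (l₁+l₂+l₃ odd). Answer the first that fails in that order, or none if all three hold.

m_sum

m₁+m₂+m₃ = 4 − 2 + 1 = 3  ✗
triangle: |5−5|=0 ≤ l₃=1 ≤ 5+5=10
parity: l₁+l₂+l₃ = 11 is odd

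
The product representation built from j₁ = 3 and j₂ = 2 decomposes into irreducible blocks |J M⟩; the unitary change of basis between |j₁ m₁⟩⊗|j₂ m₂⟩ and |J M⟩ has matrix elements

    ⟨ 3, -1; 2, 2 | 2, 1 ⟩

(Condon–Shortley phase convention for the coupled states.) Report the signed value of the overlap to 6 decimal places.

−√(3/14) = -0.462910

triangle: 3!×3!×1!/8! = 36/40320
(j±m)!: 2!×4!×4!×0!×3!×1! = 6912
prefactor² = (2J+1)×Δ×N² = 216/7
  k=3: −1/(3!×0!×1!×1!×2!×0!) = -1/12
Σ = -1/12  ⇒  CG² = 216/7×(-1/12)² = 3/14
CG = −√(3/14) = -0.462910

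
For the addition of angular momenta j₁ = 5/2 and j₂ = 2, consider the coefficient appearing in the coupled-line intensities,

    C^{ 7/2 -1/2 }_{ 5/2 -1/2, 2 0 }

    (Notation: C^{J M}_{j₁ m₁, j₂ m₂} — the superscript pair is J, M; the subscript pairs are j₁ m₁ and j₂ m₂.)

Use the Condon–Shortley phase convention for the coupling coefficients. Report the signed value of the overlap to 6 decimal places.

triangle: 1!*4!*3!/9! = 144/362880
(j±m)!: 2!*3!*2!*2!*3!*4! = 6912
prefactor² = (2J+1)*Δ*N² = 768/35
  k=0: +1/(0!*1!*3!*2!*1!*1!) = 1/12
  k=1: −1/(1!*0!*2!*1!*2!*2!) = -1/8
Σ = -1/24  ⇒  CG² = 768/35*(-1/24)² = 4/105
CG = −√(4/105) = -0.195180

−√(4/105) ≈ -0.195180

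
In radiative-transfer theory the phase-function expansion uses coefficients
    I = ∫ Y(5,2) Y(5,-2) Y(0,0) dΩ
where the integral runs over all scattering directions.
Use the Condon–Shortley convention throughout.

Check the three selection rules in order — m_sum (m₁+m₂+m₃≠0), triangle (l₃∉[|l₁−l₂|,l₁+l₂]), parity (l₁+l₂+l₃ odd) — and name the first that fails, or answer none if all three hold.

none

azimuthal sum: 2 − 2 + 0 = 0  ✓
0 ≤ 0 ≤ 10 (triangle on l)  ✓
L = 5 + 5 + 0 = 10 (even)  ✓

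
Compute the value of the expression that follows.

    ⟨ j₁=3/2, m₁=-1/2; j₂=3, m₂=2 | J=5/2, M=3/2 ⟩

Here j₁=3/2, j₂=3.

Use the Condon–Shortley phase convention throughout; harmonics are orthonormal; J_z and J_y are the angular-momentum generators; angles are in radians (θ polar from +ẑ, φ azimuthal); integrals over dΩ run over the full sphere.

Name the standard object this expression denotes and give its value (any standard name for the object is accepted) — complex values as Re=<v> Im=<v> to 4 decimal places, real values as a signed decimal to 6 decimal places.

Clebsch–Gordan coefficient, +√(1/14) ≈ +0.267261

This is a Clebsch–Gordan (vector-coupling) coefficient.
triangle: 2!*1!*4!/8! = 48/40320
(j±m)!: 1!*2!*5!*1!*4!*1! = 5760
prefactor² = (2J+1)*Δ*N² = 288/7
  k=1: −1/(1!*1!*1!*4!*0!*0!) = -1/24
  k=2: +1/(2!*0!*0!*3!*1!*1!) = 1/12
Σ = 1/24  ⇒  CG² = 288/7*(1/24)² = 1/14
CG = +√(1/14) = +0.267261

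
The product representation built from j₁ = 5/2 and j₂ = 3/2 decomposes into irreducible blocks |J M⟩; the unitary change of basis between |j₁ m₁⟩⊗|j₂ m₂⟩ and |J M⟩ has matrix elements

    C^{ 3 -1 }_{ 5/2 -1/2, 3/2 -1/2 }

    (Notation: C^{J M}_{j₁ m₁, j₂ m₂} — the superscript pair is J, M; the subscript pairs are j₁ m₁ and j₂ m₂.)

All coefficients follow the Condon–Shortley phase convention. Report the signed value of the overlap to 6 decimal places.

√[7·1!4!2!/8! · 2!3!1!2!2!4!] = √(48/5)
  +(−1)^0/∏(0,1,3,1,1,1)! = 1/6  (running 1/6)
  +(−1)^1/∏(1,0,2,0,2,2)! = -1/8  (running 1/24)
⟨..|..⟩ = √(48/5)·(1/24) = +0.129099

+√(1/60) ≈ +0.129099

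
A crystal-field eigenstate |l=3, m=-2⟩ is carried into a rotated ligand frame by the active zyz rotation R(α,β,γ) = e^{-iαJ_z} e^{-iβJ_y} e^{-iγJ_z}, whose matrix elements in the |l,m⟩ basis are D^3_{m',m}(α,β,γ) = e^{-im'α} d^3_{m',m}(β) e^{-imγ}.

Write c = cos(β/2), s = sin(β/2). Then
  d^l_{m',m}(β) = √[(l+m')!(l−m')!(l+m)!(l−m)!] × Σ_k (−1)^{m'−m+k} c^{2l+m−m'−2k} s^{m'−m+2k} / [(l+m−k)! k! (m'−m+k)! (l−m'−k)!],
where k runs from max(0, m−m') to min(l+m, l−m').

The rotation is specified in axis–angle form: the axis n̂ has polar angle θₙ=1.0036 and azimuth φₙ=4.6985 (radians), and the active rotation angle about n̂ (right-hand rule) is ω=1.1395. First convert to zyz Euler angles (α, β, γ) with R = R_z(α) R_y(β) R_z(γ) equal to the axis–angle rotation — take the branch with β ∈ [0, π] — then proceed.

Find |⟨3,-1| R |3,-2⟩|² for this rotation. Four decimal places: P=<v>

Axis–angle → zyz. n̂ = (sinθₙcosφₙ, sinθₙsinφₙ, cosθₙ) = (-0.011714, -0.843329, +0.537270), ω = 1.1395.
R = I cosω + sinω [n̂]ₓ + (1−cosω) n̂n̂ᵀ gives
  R = [+0.418129, -0.482320, -0.769764; +0.493818, +0.831935, -0.253038; +0.762439, -0.274320, +0.586034]
β = atan2(√(R₁₃²+R₂₃²), R₃₃) = 0.944641; α = atan2(R₂₃, R₁₃) mod 2π = 3.459187; γ = atan2(R₃₂, −R₃₁) mod 2π = 3.486965
D^3_{-1,-2}(3.4592,0.9446,3.4870) = e^{-i·-1·3.4592}·d^3_{-1,-2}(0.9446)·e^{-i·-2·3.4870}. Compute d first:
Half-angle: c=0.890515, s=0.454954. N=√(2·24·1·120)=75.894664
k∈{0,1} keeps every argument non-negative
  k=0: (−1)^1·75.8947/(24)·0.8905^5·0.4550^1 = -0.805700
  k=1: (−1)^2·75.8947/(12)·0.8905^3·0.4550^3 = +0.420587
d^3_{-1,-2}(0.9446) = -0.805700 +0.420587 = -0.385113
|D^3_{-1,-2}|² = |d^3_{-1,-2}(β)|² = (-0.385113)² = 0.148312 (the z-rotation phases have unit modulus)

P=0.1483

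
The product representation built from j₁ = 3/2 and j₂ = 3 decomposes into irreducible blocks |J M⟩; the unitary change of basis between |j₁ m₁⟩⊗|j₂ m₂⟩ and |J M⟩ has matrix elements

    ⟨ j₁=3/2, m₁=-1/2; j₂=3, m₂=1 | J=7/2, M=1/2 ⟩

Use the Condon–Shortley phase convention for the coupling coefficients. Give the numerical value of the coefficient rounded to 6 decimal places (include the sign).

j₁+j₂−J=1  J+j₁−j₂=2  J−j₁+j₂=5  j₁+j₂+J+1=9
(j₁±m₁, j₂±m₂, J±M) = (1,2,4,2,4,3)
P² = 512/7
sum k=0..1:
  [0] +1/48 = 1/48
  [1] −1/12 = -1/12
S = -1/16
C² = P²·S² = 2/7 ; C = -0.534522

-0.534522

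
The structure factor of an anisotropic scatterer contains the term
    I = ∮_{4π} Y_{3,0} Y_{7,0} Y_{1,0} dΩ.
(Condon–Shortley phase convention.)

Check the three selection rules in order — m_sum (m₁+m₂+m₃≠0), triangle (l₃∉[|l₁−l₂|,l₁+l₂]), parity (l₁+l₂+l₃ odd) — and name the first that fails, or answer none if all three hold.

azimuthal sum: 0 + 0 + 0 = 0  ✓
l₃ must lie in [4,10]; have l₃=1  ✗
L = 3 + 7 + 1 = 11 (odd)

triangle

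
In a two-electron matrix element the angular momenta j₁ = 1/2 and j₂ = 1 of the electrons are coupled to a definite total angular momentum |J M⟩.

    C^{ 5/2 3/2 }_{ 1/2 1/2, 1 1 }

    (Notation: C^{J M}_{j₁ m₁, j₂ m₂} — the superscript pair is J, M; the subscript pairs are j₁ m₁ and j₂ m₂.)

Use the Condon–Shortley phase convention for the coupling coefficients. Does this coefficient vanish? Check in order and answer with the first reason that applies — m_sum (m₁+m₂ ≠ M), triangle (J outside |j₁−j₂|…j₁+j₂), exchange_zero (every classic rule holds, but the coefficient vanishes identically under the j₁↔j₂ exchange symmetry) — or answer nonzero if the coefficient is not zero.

m-sum: m₁+m₂ = 1/2+1 = 3/2, M = 3/2  ✓
triangle: need |j₁−j₂| ≤ J ≤ j₁+j₂, i.e. J ∈ [1/2, 3/2]; J = 5/2 is outside ✗ ⇒ coefficient is 0

triangle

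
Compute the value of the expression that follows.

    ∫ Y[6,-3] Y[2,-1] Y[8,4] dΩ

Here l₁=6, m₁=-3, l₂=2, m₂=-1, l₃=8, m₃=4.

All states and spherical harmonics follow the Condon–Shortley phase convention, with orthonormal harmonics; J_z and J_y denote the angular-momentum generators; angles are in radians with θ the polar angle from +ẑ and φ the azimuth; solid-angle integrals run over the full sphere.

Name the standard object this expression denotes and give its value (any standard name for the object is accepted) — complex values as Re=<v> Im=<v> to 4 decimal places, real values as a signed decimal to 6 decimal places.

Gaunt coefficient, +0.251742

This is a Gaunt coefficient — the integral of a triple product of spherical harmonics over the sphere.
m-sum 0 ✓  L=16 even ✓  4≤8≤8 ✓
Π(2lᵢ+1) = 13×5×17 = 1105
triangle coeff Δ(6,2,8) = 1/30940
Σ_t [0,0]: t=0:+1/2073600 = 1/2073600
(3j)²=28/1105 [(6 2 8; 0 0 0)], sign=+1
Σ_t [0,0]: t=0:+1/13063680 = 1/13063680
(3j)²=44/1547 [(6 2 8; -3 -1 4)], sign=+1
⇒ 4πI² = 176/221
I = (+1)√(176/221/(4π)) = 0.25174176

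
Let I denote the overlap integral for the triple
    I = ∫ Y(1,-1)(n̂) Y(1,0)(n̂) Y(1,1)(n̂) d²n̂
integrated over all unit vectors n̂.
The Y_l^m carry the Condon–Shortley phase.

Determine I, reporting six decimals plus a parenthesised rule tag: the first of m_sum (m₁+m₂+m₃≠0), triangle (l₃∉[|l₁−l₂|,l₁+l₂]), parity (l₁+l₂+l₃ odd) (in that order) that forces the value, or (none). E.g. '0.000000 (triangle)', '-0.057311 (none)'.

l₁+l₂+l₃=3 is odd: 3j(l;000)=0 ⇒ I=0

0.000000 (parity)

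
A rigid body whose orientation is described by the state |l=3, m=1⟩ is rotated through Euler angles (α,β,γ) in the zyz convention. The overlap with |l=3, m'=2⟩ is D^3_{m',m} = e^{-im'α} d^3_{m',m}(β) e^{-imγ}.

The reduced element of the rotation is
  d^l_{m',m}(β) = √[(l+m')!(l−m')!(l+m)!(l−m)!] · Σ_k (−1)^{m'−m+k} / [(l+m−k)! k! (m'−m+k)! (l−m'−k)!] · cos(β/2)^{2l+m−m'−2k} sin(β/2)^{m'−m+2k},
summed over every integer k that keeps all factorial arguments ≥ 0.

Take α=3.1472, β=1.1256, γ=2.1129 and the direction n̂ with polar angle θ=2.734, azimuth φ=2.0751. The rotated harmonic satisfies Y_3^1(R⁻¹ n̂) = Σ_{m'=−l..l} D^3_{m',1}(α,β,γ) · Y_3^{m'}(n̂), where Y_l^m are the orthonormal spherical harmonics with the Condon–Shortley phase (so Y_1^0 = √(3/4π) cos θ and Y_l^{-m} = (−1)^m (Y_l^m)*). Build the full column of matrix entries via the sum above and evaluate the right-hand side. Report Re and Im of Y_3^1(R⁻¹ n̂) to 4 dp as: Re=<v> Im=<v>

Re=-0.1858 Im=-0.1452

Need the full column D^3_{m',1} for m'=−3..3 at α=3.1472, β=1.1256, γ=2.1129.
cos(β/2)=0.845764, sin(β/2)=0.533556
d^3_{-3,1}: single k=4 term ⇒ +0.224526;  D = +0.112590+0.194256i
d^3_{-2,1}: k∈[3..4] ⇒ +0.581192 -0.115651 = +0.465540;  D = -0.235703-0.401462i
d^3_{-1,1}: k∈[2..4] ⇒ +0.873997 -0.463778 +0.023072 = +0.433290;  D = +0.221467+0.372415i
d^3_{0,1}: k∈[1..3] ⇒ +0.799868 -0.954995 +0.126690 = -0.028438;  D = +0.014672+0.024361i
d^3_{1,1}: k∈[0..2] ⇒ +0.366013 -1.165329 +0.347834 = -0.451482;  D = -0.235102-0.385439i
d^3_{2,1}: k∈[0..1] ⇒ -0.730176 +0.581192 = -0.148984;  D = +0.078293+0.126754i
d^3_{3,1}: single k=0 term ⇒ +0.564162;  D = +0.299162+0.478311i
Y_3^{m'}(θ=2.734,φ=2.0751) and Σ D·Y over m':
  (+0.1126+0.1943i)·(+0.0259+0.0015i)  (-0.2357-0.4015i)·(+0.0786-0.1247i)  (+0.2215+0.3724i)·(-0.1990-0.3605i)  (+0.0147+0.0244i)·(-0.4160+0.0000i)  (-0.2351-0.3854i)·(+0.1990-0.3605i)  (+0.0783+0.1268i)·(+0.0786+0.1247i)  (+0.2992+0.4783i)·(-0.0259+0.0015i)
Y_3^1(R⁻¹ n̂) = -0.185757-0.145183i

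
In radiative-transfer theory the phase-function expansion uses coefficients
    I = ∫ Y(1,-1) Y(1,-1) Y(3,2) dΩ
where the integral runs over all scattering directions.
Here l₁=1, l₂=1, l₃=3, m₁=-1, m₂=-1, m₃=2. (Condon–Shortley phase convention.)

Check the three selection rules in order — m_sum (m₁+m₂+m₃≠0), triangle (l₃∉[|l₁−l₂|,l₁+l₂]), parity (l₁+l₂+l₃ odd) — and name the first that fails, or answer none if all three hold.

m₁+m₂+m₃ = -1 − 1 + 2 = 0  ✓
triangle: need |l₁−l₂| ≤ l₃ ≤ l₁+l₂ = [0,2]; l₃=3 is outside  ✗
parity: l₁+l₂+l₃ = 5 is odd

triangle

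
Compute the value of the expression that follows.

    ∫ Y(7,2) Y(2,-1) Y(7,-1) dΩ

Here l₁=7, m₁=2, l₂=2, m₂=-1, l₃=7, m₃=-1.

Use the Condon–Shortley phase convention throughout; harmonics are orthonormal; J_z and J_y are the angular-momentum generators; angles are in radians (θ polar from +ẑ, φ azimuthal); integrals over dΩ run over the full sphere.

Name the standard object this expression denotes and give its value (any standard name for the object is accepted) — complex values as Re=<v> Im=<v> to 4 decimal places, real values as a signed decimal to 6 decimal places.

This is a Gaunt coefficient — the integral of a triple product of spherical harmonics over the sphere.
Rules hold: Σm=0, L=16 even, 5≤7≤9.
N = 15·5·15 = 1125
Δ = 2!·12!·2!/17! = 1/185640
Racah Σ t=0..2: t=0:+1/2419200 t=1:−1/518400 t=2:+1/2419200 = -1/907200
⇒ 3j(7 2 7; 0 0 0)² = 56/3315, sgn +1
Racah Σ t=0..1: t=0:+1/1209600 t=1:−1/1935360 = 1/3225600
⇒ 3j(7 2 7; 2 -1 -1)² = 243/61880, sgn +1
4πI² = N·(3j₀)²·(3jₘ)² = 3645/48841
I = +1·√(0.0746299/4π) = 0.07706400

Gaunt coefficient, +0.077064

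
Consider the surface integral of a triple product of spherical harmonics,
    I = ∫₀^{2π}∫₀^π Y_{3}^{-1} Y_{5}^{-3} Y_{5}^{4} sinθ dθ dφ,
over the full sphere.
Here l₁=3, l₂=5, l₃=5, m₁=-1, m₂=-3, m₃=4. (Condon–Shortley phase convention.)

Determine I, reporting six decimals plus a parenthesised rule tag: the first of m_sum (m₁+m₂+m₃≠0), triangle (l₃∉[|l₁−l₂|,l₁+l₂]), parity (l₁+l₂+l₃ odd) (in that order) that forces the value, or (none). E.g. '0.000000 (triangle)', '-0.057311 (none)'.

0.000000 (parity)

Σlᵢ=13 odd — θ-integrand is odd under cosθ→−cosθ; I=0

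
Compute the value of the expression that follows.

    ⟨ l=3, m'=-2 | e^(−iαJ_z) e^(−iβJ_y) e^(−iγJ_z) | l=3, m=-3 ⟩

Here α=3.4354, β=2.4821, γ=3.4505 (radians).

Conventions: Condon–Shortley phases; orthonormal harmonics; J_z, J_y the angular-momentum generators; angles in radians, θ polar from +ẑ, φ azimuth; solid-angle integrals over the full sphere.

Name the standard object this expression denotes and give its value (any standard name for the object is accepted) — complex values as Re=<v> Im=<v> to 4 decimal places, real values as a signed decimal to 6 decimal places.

This is a Wigner D-matrix element — the rotation-matrix element ⟨l m'| R(α,β,γ) |l m⟩ in the angular-momentum basis.
First d^3_{-2,-3}(β=2.4821), then the phase factors e^{-i(-2)α} and e^{-i(-3)γ}:
With c≡cos(β/2)=0.323803 and s≡sin(β/2)=0.946125, N=[1·120·1·720]^{1/2}=293.938769
k∈{0} keeps every argument non-negative
  k=0: (−1)^1·293.9388/(120)·0.3238^5·0.9461^1 = -0.008250
d^3_{-2,-3}(2.4821) = -0.008250
Attach z-rotation phases: D = e^{-i(-2)(3.4354)}·(-0.008250)·e^{-i(-3)(3.4505)} = +0.000466+0.008236i

Wigner D-matrix element, Re=0.0005 Im=0.0082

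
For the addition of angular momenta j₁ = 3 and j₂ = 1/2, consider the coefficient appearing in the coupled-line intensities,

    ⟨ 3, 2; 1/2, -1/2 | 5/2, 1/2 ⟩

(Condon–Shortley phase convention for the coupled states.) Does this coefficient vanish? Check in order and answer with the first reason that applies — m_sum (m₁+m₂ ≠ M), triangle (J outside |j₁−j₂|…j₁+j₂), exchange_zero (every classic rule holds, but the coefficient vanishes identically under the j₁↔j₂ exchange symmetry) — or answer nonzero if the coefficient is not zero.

m-sum: m₁+m₂ = 2+(-1/2) = 3/2, M = 1/2  ✗ ⇒ coefficient is 0

m_sum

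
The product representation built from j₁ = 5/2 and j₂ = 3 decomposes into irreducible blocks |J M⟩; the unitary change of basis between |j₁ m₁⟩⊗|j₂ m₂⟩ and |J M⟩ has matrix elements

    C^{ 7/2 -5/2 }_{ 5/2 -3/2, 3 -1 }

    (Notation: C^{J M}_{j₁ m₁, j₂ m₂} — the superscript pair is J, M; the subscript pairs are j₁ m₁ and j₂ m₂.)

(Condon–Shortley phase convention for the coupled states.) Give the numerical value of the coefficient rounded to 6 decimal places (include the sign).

triangle: 2!×3!×4!/10! = 288/3628800
(j±m)!: 1!×4!×2!×4!×1!×6! = 829440
prefactor² = (2J+1)×Δ×N² = 18432/35
  k=1: −1/(1!×1!×3!×1!×0!×3!) = -1/36
  k=2: +1/(2!×0!×2!×0!×1!×4!) = 1/96
Σ = -5/288  ⇒  CG² = 18432/35×(-5/288)² = 10/63
CG = −√(10/63) = -0.398410

−√(10/63) = -0.398410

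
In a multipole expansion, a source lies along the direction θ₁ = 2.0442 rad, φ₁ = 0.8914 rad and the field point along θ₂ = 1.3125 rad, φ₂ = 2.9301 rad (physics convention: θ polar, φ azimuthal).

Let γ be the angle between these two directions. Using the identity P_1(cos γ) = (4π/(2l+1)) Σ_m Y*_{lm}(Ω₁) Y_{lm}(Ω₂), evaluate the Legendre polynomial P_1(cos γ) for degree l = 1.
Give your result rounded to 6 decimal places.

Expand P_1 via completeness: Σ_{m} conj(Y_{1,m}) at Ω₁ times Y_{1,m} at Ω₂ —
  m=-1: Y*=0.19321 + 0.23922j  Y=-0.32659 - 0.07012j  product -0.04633 - 0.09167j
  m=+0: Y*=-0.22276 + 0.00000j  Y=0.12481 + 0.00000j  product -0.02780 + 0.00000j
  m=+1: Y*=-0.19321 + 0.23922j  Y=0.32659 - 0.07012j  product -0.04633 + 0.09167j
Σ over m = -0.12045 + 0.00000j; ×(4π/3) → -0.50455 + 0.00000j. Real part: -0.504555

-0.504555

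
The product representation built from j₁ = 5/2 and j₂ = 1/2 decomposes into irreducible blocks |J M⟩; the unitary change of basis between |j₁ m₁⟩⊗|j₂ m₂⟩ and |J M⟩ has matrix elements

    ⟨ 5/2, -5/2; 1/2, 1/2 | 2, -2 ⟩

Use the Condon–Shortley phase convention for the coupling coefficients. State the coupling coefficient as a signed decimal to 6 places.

triangle: 1!*4!*0!/6! = 24/720
(j±m)!: 0!*5!*1!*0!*0!*4! = 2880
prefactor² = (2J+1)*Δ*N² = 480
  k=1: −1/(1!*0!*4!*0!*0!*0!) = -1/24
Σ = -1/24  ⇒  CG² = 480*(-1/24)² = 5/6
CG = −√(5/6) = -0.912871

-0.912871  (= −√(5/6))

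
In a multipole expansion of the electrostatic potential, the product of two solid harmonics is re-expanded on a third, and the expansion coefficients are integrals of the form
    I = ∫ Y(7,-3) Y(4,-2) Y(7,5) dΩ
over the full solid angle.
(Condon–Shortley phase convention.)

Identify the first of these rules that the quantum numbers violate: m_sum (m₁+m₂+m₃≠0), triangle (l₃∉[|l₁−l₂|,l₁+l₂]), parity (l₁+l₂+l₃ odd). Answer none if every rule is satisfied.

none

m₁+m₂+m₃ = -3 − 2 + 5 = 0  ✓
triangle: |7−4|=3 ≤ l₃=7 ≤ 7+4=11  ✓
parity: l₁+l₂+l₃ = 18 is even  ✓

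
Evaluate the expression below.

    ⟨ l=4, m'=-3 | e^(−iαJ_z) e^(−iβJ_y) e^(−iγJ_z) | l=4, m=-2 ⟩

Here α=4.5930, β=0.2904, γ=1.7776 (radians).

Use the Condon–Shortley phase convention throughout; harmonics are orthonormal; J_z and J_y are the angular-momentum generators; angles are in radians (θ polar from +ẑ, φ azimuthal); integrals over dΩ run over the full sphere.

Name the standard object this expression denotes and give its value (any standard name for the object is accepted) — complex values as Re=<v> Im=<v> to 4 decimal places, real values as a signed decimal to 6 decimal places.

Wigner D-matrix element, Re=0.0261 Im=-0.4698

This is a Wigner D-matrix element — the rotation-matrix element ⟨l m'| R(α,β,γ) |l m⟩ in the angular-momentum basis.
Split into d^4_{-3,-2}(β=0.2904) × two z-phases.
c=cos(0.290400/2)=0.989477, s=sin(0.290400/2)=0.144690; N=√[1·5040·2·720]=2693.993318
Admissible k: 1..2 (factorial args all ≥0)
  k=1: (−1)^0·2693.9933/(720)·0.9895^7·0.1447^1 = +0.502740
  k=2: (−1)^1·2693.9933/(240)·0.9895^5·0.1447^3 = -0.032250
d^4_{-3,-2}(0.2904) = +0.502740 -0.032250 = +0.470490
Phases: e^{-i·(-3)·4.5930}=+0.350558+0.936541i, e^{-i·(-2)·1.7776}=-0.915677-0.401915i ⇒ D=+0.026071-0.469767i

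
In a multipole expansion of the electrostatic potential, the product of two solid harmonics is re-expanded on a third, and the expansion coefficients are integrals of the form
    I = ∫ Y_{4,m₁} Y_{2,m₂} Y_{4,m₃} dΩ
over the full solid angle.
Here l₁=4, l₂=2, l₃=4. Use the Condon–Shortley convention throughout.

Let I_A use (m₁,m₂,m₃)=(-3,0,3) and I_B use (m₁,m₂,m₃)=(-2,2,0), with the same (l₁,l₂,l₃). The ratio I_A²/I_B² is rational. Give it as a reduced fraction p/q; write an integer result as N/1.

49/540

l's match ⇒ only the (l;m) 3-j factors differ between A and B.
A: triangle coeff Δ(4,2,4) = 1/13860; Σ_t [1,2]: t=1:−1/720 t=2:+1/480 = 1/1440; (3j)²=7/1980 [(4 2 4; -3 0 3)], sign=-1
B: triangle coeff Δ(4,2,4) = 1/13860; Σ_t [2,2]: t=2:+1/192 = 1/192; (3j)²=3/77 [(4 2 4; -2 2 0)], sign=+1
I_A²/I_B² = (7/1980)/(3/77) = 49/540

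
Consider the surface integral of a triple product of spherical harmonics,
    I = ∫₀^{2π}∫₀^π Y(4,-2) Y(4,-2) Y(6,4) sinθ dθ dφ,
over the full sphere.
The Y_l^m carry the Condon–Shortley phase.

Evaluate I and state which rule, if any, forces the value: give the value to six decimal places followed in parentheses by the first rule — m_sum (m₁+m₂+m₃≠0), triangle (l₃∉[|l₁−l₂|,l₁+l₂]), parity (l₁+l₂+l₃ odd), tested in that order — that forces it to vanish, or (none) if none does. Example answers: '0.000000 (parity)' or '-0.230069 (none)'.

0.159678 (none)

Rules hold: Σm=0, L=14 even, 0≤6≤8.
N = 9·9·13 = 1053
Δ = 2!·6!·6!/15! = 1/1261260
Racah Σ t=0..2: t=0:+1/4608 t=1:−1/1296 t=2:+1/4608 = -7/20736
⇒ 3j(4 4 6; 0 0 0)² = 20/1287, sgn -1
Racah Σ t=0..2: t=0:+1/69120 t=1:−1/14400 t=2:+1/69120 = -7/172800
⇒ 3j(4 4 6; -2 -2 4)² = 14/715, sgn -1
4πI² = N·(3j₀)²·(3jₘ)² = 504/1573
I = +1·√(0.320407/4π) = 0.15967833
No selection rule forces the value: the integral is nonzero (none).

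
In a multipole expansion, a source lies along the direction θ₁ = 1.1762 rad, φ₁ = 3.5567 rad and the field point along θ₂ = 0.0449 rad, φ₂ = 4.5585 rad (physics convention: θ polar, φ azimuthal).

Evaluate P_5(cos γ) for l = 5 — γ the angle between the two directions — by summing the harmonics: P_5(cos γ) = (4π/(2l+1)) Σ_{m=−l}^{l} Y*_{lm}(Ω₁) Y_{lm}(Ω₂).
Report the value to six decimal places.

Term-by-term m-sum for l=5 (normalisation 4π/11 = 1.142397):
  term(m=-5) = +0.000000+0.000000i   from Y*(Ω₁)=+0.150479-0.272373i, Y(Ω₂)=-0.000000+0.000000i
  term(m=-4) = -0.000002+0.000002i   from Y*(Ω₁)=-0.036681+0.408142i, Y(Ω₂)=+0.000005+0.000003i
  term(m=-3) = -0.000022-0.000003i   from Y*(Ω₁)=-0.028729-0.085128i, Y(Ω₂)=+0.000111-0.000224i
  term(m=-2) = +0.000882+0.001908i   from Y*(Ω₁)=-0.208530-0.228111i, Y(Ω₂)=-0.006482-0.002060i
  term(m=-1) = -0.011104+0.017362i   from Y*(Ω₁)=+0.165145+0.072782i, Y(Ω₂)=-0.017504+0.112847i
  term(m=+0) = +0.249857+0.000000i   from Y*(Ω₁)=+0.271140-0.000000i, Y(Ω₂)=+0.921508+0.000000i
  term(m=+1) = -0.011104-0.017362i   from Y*(Ω₁)=-0.165145+0.072782i, Y(Ω₂)=+0.017504+0.112847i
  term(m=+2) = +0.000882-0.001908i   from Y*(Ω₁)=-0.208530+0.228111i, Y(Ω₂)=-0.006482+0.002060i
  term(m=+3) = -0.000022+0.000003i   from Y*(Ω₁)=+0.028729-0.085128i, Y(Ω₂)=-0.000111-0.000224i
  term(m=+4) = -0.000002-0.000002i   from Y*(Ω₁)=-0.036681-0.408142i, Y(Ω₂)=+0.000005-0.000003i
  term(m=+5) = +0.000000-0.000000i   from Y*(Ω₁)=-0.150479-0.272373i, Y(Ω₂)=+0.000000+0.000000i
Total Σ_m = +0.229365-0.000000i. Multiply by 1.142397: +0.262026-0.000000i. P_5(cos γ) = 0.262026

0.262026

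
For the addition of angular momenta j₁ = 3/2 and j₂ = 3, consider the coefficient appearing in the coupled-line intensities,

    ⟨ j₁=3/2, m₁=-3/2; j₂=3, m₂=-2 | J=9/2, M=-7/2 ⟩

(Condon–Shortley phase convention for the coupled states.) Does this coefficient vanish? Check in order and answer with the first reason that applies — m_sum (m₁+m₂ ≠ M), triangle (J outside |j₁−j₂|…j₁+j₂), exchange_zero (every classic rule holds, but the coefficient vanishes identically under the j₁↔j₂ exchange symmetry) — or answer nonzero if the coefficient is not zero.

m-sum: m₁+m₂ = -3/2+(-2) = -7/2, M = -7/2  ✓
triangle: |j₁−j₂| = 3/2 ≤ J = 9/2 ≤ j₁+j₂ = 9/2  ✓
exchange: j₁≠j₂ or m₁≠m₂ — the exchange symmetry imposes no constraint here
value check: CG = +√(2/3) = +0.816497 ≠ 0

nonzero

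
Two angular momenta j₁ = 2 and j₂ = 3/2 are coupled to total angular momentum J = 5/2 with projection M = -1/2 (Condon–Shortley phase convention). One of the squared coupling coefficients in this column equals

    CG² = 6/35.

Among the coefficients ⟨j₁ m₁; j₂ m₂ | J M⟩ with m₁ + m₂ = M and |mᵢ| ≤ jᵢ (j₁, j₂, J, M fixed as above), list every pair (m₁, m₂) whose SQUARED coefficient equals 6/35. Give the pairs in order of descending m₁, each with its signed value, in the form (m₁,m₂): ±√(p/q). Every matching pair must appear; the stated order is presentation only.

(-2,3/2): −√(6/35)

Admissible pairs with m₁+m₂ = M = -1/2: (-2,3/2), (-1,1/2), (0,-1/2), (1,-3/2)
  (m₁,m₂)=(1,-3/2): CG² = 27/70, CG = +√(27/70)
  (m₁,m₂)=(0,-1/2): CG² = 3/35, CG = +√(3/35)
  (m₁,m₂)=(-1,1/2): CG² = 5/14, CG = −√(5/14)
  (m₁,m₂)=(-2,3/2): CG² = 6/35, CG = −√(6/35)   ← matches the target
Pairs with CG² = 6/35: (-2,3/2): −√(6/35)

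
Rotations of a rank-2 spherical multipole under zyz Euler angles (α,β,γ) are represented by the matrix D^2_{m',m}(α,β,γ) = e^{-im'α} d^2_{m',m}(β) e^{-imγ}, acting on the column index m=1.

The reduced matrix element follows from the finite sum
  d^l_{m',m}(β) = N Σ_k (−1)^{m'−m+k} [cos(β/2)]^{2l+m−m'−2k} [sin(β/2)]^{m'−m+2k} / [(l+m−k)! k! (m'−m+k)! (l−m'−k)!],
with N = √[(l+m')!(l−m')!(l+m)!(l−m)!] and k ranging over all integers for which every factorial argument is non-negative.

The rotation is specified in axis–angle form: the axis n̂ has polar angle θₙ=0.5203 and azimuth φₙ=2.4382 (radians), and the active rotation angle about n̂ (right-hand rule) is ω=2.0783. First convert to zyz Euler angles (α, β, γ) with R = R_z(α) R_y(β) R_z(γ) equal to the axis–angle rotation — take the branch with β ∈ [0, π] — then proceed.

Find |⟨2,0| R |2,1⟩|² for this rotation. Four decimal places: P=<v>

Axis–angle → zyz. n̂ = (sinθₙcosφₙ, sinθₙsinφₙ, cosθₙ) = (-0.379145, +0.321555, +0.867670), ω = 2.0783.
R = I cosω + sinω [n̂]ₓ + (1−cosω) n̂n̂ᵀ gives
  R = [-0.272383, -0.939476, -0.207827; +0.577143, -0.332349, +0.745956; -0.769879, +0.083240, +0.632738]
β = atan2(√(R₁₃²+R₂₃²), R₃₃) = 0.885713; α = atan2(R₂₃, R₁₃) mod 2π = 1.842510; γ = atan2(R₃₂, −R₃₁) mod 2π = 0.107703
D^2_{0,1}(1.8425,0.8857,0.1077) = e^{-i·0·1.8425}·d^2_{0,1}(0.8857)·e^{-i·1·0.1077}. Compute d first:
c=cos(0.885713/2)=0.903531, s=sin(0.885713/2)=0.428522; N=√[2·2·6·1]=4.898979
The bounds max(0,m−m')=1 and min(l+m,l−m')=2 give 2 terms
  k=1: (−1)^0·4.8990/(2)·0.9035^3·0.4285^1 = +0.774245
  k=2: (−1)^1·4.8990/(2)·0.9035^1·0.4285^3 = -0.174156
d^2_{0,1}(0.8857) = +0.774245 -0.174156 = +0.600089
|D^2_{0,1}|² = |d^2_{0,1}(β)|² = (+0.600089)² = 0.360107 (the z-rotation phases have unit modulus)

P=0.3601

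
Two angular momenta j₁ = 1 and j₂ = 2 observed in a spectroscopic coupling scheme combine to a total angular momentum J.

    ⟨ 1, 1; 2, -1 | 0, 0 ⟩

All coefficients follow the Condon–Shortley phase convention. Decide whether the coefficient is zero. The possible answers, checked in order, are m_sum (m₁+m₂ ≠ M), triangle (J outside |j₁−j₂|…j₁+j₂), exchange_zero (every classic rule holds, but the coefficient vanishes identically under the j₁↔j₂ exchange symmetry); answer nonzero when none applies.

triangle

m-sum: m₁+m₂ = 1+(-1) = 0, M = 0  ✓
triangle: need |j₁−j₂| ≤ J ≤ j₁+j₂, i.e. J ∈ [1, 3]; J = 0 is outside ✗ ⇒ coefficient is 0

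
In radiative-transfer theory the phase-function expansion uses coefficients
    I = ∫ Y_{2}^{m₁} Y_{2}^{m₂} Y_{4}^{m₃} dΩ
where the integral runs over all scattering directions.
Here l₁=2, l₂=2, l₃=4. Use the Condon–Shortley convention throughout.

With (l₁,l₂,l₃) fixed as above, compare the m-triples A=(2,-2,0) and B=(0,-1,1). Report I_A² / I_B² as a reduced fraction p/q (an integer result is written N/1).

1/30

Same 2,2,4: normalisation and zero-m 3j drop out of the ratio.
A: Δ: 0! 4! 4! / 9! → 1/630; sum: t=0:+1/576 = 1/576; 3j²(2 2 4; 2 -2 0) = Δ·Π!·Σ² = 1/630  (sign +1)
B: Δ: 0! 4! 4! / 9! → 1/630; sum: t=0:+1/24 = 1/24; 3j²(2 2 4; 0 -1 1) = Δ·Π!·Σ² = 1/21  (sign -1)
I_A²/I_B² = (1/630)/(1/21) = 1/30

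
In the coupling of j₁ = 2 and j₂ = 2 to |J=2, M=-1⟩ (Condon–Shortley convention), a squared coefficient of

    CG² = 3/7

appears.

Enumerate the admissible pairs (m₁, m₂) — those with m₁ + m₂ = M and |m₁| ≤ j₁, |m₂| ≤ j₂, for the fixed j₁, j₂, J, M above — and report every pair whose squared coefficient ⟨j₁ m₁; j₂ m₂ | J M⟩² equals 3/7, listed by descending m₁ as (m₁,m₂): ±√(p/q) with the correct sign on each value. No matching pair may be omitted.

(1,-2): +√(3/7); (-2,1): +√(3/7)

Admissible pairs with m₁+m₂ = M = -1: (-2,1), (-1,0), (0,-1), (1,-2)
  (m₁,m₂)=(1,-2): CG² = 3/7, CG = +√(3/7)   ← matches the target
  (m₁,m₂)=(0,-1): CG² = 1/14, CG = −√(1/14)
  (m₁,m₂)=(-1,0): CG² = 1/14, CG = −√(1/14)
  (m₁,m₂)=(-2,1): CG² = 3/7, CG = +√(3/7)   ← matches the target
Pairs with CG² = 3/7: (1,-2): +√(3/7); (-2,1): +√(3/7)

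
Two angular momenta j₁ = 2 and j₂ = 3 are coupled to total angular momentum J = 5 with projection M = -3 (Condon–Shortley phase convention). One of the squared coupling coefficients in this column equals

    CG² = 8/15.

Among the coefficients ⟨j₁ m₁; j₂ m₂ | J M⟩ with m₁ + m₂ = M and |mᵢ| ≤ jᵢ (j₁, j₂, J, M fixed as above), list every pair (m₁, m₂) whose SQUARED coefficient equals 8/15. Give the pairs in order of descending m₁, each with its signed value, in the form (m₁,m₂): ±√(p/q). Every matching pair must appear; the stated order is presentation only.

Admissible pairs with m₁+m₂ = M = -3: (-2,-1), (-1,-2), (0,-3)
  (m₁,m₂)=(0,-3): CG² = 2/15, CG = +√(2/15)
  (m₁,m₂)=(-1,-2): CG² = 8/15, CG = +√(8/15)   ← matches the target
  (m₁,m₂)=(-2,-1): CG² = 1/3, CG = +√(1/3)
Pairs with CG² = 8/15: (-1,-2): +√(8/15)

(-1,-2): +√(8/15)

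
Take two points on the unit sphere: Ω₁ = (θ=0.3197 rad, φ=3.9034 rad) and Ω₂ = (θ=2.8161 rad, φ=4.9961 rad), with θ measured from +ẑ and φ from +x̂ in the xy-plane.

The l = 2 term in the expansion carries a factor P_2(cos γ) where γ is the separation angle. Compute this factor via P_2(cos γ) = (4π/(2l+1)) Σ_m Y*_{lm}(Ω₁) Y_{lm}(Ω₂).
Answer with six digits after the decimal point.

0.592040

Term-by-term m-sum for l=2 (normalisation 4π/5 = 2.513274):
  m=-2: (0.00180 + 0.03811j) × (-0.03331 + 0.02123j) = -0.00087 - 0.00123j  (running Σ = -0.00087 - 0.00123j)
  m=-1: (-0.16678 - 0.15909j) × (-0.06552 - 0.22471j) = -0.02482 + 0.04790j  (running Σ = -0.02569 + 0.04667j)
  m=0: (0.53733 + 0.00000j) × (0.53403 + 0.00000j) = 0.28695 + 0.00000j  (running Σ = 0.26126 + 0.04667j)
  m=1: (0.16678 - 0.15909j) × (0.06552 - 0.22471j) = -0.02482 - 0.04790j  (running Σ = 0.23643 - 0.00123j)
  m=2: (0.00180 - 0.03811j) × (-0.03331 - 0.02123j) = -0.00087 + 0.00123j  (running Σ = 0.23557 - 0.00000j)
Total Σ_m = 0.23557 - 0.00000j. Multiply by 2.513274: 0.59204 - 0.00000j. P_2(cos γ) = 0.592040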